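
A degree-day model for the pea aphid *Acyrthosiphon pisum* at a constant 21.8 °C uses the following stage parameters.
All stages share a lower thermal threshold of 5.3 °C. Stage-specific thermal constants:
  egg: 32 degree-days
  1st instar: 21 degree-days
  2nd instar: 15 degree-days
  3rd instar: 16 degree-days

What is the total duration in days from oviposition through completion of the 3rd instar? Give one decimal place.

Daily accumulation at 21.8 °C = 21.8 − 5.3 = 16.5 DD/day.
Total K = 32 + 21 + 15 + 16 = 84 DD.
Total duration = 84 / 16.5 = 5.091 ≈ 5.1 days.

5.1 days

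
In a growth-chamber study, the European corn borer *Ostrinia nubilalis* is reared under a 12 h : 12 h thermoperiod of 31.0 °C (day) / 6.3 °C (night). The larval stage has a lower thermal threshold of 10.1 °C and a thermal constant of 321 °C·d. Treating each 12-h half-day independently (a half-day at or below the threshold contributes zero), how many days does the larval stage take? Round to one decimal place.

Day half: max(0, 31.0 − 10.1) × 0.5 = 20.9 × 0.5 = 10.45 DD.
Night half: max(0, 6.3 − 10.1) × 0.5 = 0.0 × 0.5 = 0.00 DD.
Per 24 h: 10.45 DD/day.
Duration = 321 / 10.45 = 30.718 ≈ 30.7 days.

30.7 days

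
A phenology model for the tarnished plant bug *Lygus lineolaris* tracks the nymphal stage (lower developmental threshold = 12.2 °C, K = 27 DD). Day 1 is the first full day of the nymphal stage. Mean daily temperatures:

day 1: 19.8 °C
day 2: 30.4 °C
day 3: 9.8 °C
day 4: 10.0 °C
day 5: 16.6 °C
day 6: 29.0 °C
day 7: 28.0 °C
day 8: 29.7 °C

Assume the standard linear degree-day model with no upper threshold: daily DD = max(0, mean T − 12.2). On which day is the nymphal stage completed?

day 5

Daily DD above 12.2 °C: 7.6, 18.2, 0.0, 0.0, 4.4, 16.8, 15.8, 17.5.
Cumulative: 7.6, 25.8, 25.8, 25.8, 30.2, 47.0, 62.8, 80.3.
The total first reaches 27 DD on day 5.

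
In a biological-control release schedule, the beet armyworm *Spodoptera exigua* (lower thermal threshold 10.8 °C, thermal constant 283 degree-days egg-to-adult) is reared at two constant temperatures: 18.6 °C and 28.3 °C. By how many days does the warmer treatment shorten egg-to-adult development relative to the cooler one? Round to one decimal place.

At 18.6 °C: 283 / (18.6 − 10.8) = 283 / 7.8 = 36.282 d.
At 28.3 °C: 283 / (28.3 − 10.8) = 283 / 17.5 = 16.171 d.
Difference = |36.282 − 16.171| = 20.111 ≈ 20.1 days.

20.1 days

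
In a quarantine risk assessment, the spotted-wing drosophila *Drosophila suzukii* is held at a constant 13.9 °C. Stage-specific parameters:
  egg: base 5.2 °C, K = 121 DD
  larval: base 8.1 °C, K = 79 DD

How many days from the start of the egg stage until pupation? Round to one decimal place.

27.5 days

egg: 121 / (13.9 − 5.2) = 121 / 8.7 = 13.908 d.
larval: 79 / (13.9 − 8.1) = 79 / 5.8 = 13.621 d.
Sum = 27.529 ≈ 27.5 days.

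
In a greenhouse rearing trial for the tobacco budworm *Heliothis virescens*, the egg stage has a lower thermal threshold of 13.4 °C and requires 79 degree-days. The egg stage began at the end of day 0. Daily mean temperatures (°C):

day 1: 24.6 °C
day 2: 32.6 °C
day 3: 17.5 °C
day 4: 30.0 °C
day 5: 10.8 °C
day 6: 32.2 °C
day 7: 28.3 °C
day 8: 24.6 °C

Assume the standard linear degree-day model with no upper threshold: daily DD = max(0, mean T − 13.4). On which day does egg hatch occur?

Daily DD above 13.4 °C: 11.2, 19.2, 4.1, 16.6, 0.0, 18.8, 14.9, 11.2.
Cumulative: 11.2, 30.4, 34.5, 51.1, 51.1, 69.9, 84.8, 96.0.
The total first reaches 79 DD on day 7.

day 7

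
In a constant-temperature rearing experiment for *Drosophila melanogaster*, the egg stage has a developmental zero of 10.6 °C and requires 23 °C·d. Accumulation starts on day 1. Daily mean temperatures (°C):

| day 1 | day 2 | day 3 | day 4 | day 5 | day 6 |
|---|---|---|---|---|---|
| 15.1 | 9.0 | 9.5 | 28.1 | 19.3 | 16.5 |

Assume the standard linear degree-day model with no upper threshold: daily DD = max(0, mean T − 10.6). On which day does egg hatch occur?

day 5

Daily DD above 10.6 °C: 4.5, 0.0, 0.0, 17.5, 8.7, 5.9.
Cumulative: 4.5, 4.5, 4.5, 22.0, 30.7, 36.6.
The total first reaches 23 DD on day 5.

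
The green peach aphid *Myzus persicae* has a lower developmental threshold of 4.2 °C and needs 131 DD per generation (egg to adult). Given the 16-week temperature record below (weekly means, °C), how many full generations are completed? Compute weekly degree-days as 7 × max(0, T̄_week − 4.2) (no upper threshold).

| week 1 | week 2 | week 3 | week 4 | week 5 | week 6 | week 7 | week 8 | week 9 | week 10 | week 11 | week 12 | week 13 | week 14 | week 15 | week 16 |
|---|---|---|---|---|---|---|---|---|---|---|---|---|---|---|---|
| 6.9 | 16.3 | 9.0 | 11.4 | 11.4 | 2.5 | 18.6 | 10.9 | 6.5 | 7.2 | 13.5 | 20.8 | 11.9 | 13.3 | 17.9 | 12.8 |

Weekly DD (7 × max(0, T̄ − 4.2)): 18.9, 84.7, 33.6, 50.4, 50.4, 0.0, 100.8, 46.9, 16.1, 21.0, 65.1, 116.2, 53.9, 63.7, 95.9, 60.2.
Season total = 877.8 DD.
Complete generations = ⌊877.8 / 131⌋ = 6.

6 generations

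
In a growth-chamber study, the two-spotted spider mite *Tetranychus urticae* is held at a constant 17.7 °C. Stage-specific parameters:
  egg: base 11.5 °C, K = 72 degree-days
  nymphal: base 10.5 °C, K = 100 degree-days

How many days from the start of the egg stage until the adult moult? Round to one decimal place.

25.5 days

egg: 72 / (17.7 − 11.5) = 72 / 6.2 = 11.613 d.
nymphal: 100 / (17.7 − 10.5) = 100 / 7.2 = 13.889 d.
Sum = 25.502 ≈ 25.5 days.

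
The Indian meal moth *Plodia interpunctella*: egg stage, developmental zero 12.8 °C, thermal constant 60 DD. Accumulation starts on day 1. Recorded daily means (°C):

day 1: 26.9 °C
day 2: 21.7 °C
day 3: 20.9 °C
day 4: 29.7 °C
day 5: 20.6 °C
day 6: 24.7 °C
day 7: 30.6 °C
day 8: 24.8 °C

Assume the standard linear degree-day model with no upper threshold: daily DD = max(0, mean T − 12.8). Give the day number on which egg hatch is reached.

Daily DD above 12.8 °C: 14.1, 8.9, 8.1, 16.9, 7.8, 11.9, 17.8, 12.0.
Cumulative: 14.1, 23.0, 31.1, 48.0, 55.8, 67.7, 85.5, 97.5.
The total first reaches 60 DD on day 6.

day 6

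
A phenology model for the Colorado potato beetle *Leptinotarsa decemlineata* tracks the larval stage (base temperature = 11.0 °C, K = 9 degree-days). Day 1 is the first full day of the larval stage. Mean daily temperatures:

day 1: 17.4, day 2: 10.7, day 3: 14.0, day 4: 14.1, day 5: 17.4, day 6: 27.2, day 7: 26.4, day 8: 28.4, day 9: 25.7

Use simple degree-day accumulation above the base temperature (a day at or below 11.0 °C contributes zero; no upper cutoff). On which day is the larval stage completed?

Daily DD above 11.0 °C: 6.4, 0.0, 3.0, 3.1, 6.4, 16.2, 15.4, 17.4, 14.7.
Cumulative: 6.4, 6.4, 9.4, 12.5, 18.9, 35.1, 50.5, 67.9, 82.6.
The total first reaches 9 DD on day 3.

day 3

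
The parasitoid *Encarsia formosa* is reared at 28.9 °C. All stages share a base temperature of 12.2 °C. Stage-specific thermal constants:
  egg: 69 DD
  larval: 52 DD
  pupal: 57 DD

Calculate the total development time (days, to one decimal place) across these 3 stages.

10.7 days

Daily accumulation at 28.9 °C = 28.9 − 12.2 = 16.7 DD/day.
Total K = 69 + 52 + 57 = 178 DD.
Total duration = 178 / 16.7 = 10.659 ≈ 10.7 days.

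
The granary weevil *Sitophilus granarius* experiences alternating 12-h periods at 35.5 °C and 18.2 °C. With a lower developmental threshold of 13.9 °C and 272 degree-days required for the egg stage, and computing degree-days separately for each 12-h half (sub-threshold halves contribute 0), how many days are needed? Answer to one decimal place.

Day half: max(0, 35.5 − 13.9) × 0.5 = 21.6 × 0.5 = 10.80 DD.
Night half: max(0, 18.2 − 13.9) × 0.5 = 4.3 × 0.5 = 2.15 DD.
Per 24 h: 12.95 DD/day.
Duration = 272 / 12.95 = 21.004 ≈ 21.0 days.

21.0 days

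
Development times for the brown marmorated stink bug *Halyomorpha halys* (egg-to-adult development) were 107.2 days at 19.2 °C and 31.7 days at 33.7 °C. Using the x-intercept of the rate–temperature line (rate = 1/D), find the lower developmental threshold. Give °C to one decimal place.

13.1 °C

Equal thermal constants: D₁(T₁ − T_b) = D₂(T₂ − T_b).
107.2·(19.2 − T_b) = 31.7·(33.7 − T_b)
T_b = (107.2·19.2 − 31.7·33.7) / (107.2 − 31.7) = 989.95 / 75.5 = 13.112 °C ≈ 13.1 °C.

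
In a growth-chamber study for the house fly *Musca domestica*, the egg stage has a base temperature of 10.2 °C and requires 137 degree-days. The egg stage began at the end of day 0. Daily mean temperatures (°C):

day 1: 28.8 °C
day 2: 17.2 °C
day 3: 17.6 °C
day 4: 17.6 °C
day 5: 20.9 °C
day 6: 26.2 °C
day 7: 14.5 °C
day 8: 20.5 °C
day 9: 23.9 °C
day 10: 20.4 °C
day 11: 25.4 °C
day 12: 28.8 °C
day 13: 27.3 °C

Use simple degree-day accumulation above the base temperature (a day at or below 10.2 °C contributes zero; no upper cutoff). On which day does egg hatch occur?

Daily DD above 10.2 °C: 18.6, 7.0, 7.4, 7.4, 10.7, 16.0, 4.3, 10.3, 13.7, 10.2, 15.2, 18.6, 17.1.
Cumulative: 18.6, 25.6, 33.0, 40.4, 51.1, 67.1, 71.4, 81.7, 95.4, 105.6, 120.8, 139.4, 156.5.
The total first reaches 137 DD on day 12.

day 12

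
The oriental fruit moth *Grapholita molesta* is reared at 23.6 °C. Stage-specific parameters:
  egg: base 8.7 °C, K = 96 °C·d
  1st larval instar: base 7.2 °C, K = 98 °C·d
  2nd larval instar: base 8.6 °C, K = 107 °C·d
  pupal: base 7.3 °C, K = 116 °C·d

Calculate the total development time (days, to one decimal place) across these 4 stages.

26.7 days

egg: 96 / (23.6 − 8.7) = 96 / 14.9 = 6.443 d.
1st larval instar: 98 / (23.6 − 7.2) = 98 / 16.4 = 5.976 d.
2nd larval instar: 107 / (23.6 − 8.6) = 107 / 15.0 = 7.133 d.
pupal: 116 / (23.6 − 7.3) = 116 / 16.3 = 7.117 d.
Sum = 26.668 ≈ 26.7 days.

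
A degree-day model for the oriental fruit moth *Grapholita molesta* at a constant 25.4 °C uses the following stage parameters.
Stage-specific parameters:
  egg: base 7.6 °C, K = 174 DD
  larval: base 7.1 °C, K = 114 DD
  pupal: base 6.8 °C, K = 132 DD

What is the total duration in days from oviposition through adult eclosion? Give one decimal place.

23.1 days

egg: 174 / (25.4 − 7.6) = 174 / 17.8 = 9.775 d.
larval: 114 / (25.4 − 7.1) = 114 / 18.3 = 6.230 d.
pupal: 132 / (25.4 − 6.8) = 132 / 18.6 = 7.097 d.
Sum = 23.102 ≈ 23.1 days.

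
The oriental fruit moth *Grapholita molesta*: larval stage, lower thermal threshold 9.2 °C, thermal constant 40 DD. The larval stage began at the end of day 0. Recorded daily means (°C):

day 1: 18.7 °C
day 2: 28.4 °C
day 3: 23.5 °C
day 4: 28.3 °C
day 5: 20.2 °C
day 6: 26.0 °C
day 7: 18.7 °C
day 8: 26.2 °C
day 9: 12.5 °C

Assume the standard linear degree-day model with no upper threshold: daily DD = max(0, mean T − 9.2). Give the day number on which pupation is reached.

day 3

Daily DD above 9.2 °C: 9.5, 19.2, 14.3, 19.1, 11.0, 16.8, 9.5, 17.0, 3.3.
Cumulative: 9.5, 28.7, 43.0, 62.1, 73.1, 89.9, 99.4, 116.4, 119.7.
The total first reaches 40 DD on day 3.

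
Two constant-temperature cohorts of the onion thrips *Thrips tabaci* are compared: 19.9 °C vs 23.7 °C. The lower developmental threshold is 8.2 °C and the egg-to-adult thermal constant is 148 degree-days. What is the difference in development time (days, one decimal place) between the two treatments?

At 19.9 °C: 148 / (19.9 − 8.2) = 148 / 11.7 = 12.650 d.
At 23.7 °C: 148 / (23.7 − 8.2) = 148 / 15.5 = 9.548 d.
Difference = |12.650 − 9.548| = 3.101 ≈ 3.1 days.

3.1 days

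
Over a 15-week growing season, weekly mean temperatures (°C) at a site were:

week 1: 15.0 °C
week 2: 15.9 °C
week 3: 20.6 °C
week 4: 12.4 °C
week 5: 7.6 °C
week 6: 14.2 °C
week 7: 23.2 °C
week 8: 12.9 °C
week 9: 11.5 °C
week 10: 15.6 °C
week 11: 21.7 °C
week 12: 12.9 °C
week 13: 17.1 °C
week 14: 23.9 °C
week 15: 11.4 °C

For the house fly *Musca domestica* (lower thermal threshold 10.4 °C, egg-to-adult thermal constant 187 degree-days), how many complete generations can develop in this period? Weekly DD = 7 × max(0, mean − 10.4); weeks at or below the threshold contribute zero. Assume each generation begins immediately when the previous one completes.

Weekly DD (7 × max(0, T̄ − 10.4)): 32.2, 38.5, 71.4, 14.0, 0.0, 26.6, 89.6, 17.5, 7.7, 36.4, 79.1, 17.5, 46.9, 94.5, 7.0.
Season total = 578.9 DD.
Complete generations = ⌊578.9 / 187⌋ = 3.

3 generations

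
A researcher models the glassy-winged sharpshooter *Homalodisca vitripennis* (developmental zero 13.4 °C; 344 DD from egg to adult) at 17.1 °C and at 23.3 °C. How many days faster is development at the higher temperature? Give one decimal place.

58.2 days

At 17.1 °C: 344 / (17.1 − 13.4) = 344 / 3.7 = 92.973 d.
At 23.3 °C: 344 / (23.3 − 13.4) = 344 / 9.9 = 34.747 d.
Difference = |92.973 − 34.747| = 58.225 ≈ 58.2 days.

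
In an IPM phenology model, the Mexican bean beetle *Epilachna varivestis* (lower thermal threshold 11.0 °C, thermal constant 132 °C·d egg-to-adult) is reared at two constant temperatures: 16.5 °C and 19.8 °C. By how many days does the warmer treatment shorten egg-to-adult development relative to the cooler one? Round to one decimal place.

9.0 days

At 16.5 °C: 132 / (16.5 − 11.0) = 132 / 5.5 = 24.000 d.
At 19.8 °C: 132 / (19.8 − 11.0) = 132 / 8.8 = 15.000 d.
Difference = |24.000 − 15.000| = 9.000 ≈ 9.0 days.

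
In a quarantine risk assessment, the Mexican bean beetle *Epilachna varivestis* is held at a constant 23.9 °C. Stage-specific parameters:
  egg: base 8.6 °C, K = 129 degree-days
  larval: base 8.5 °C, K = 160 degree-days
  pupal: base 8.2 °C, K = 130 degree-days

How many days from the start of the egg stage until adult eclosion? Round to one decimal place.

egg: 129 / (23.9 − 8.6) = 129 / 15.3 = 8.431 d.
larval: 160 / (23.9 − 8.5) = 160 / 15.4 = 10.390 d.
pupal: 130 / (23.9 − 8.2) = 130 / 15.7 = 8.280 d.
Sum = 27.101 ≈ 27.1 days.

27.1 days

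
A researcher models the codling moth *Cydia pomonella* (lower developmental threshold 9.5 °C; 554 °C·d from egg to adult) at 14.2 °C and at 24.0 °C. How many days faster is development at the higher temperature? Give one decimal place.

79.7 days

At 14.2 °C: 554 / (14.2 − 9.5) = 554 / 4.7 = 117.872 d.
At 24.0 °C: 554 / (24.0 − 9.5) = 554 / 14.5 = 38.207 d.
Difference = |117.872 − 38.207| = 79.665 ≈ 79.7 days.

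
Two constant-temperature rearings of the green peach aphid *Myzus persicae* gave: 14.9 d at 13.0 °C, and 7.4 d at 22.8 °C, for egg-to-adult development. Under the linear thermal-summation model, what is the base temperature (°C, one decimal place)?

Under the model K = D·(T − T_b), so D₁·(T₁ − T_b) = D₂·(T₂ − T_b).
14.9·(13.0 − T_b) = 7.4·(22.8 − T_b)
T_b = (14.9·13.0 − 7.4·22.8) / (14.9 − 7.4) = 24.98 / 7.5 = 3.331 °C ≈ 3.3 °C.

3.3 °C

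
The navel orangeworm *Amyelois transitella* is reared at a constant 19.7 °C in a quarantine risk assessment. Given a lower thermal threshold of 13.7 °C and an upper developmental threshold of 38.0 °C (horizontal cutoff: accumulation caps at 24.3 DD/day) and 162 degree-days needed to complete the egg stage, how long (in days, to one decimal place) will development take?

Daily accumulation = 19.7 − 13.7 = 6.0 DD/day.
Duration = 162 / 6.0 = 27.000 ≈ 27.0 days.

27.0 days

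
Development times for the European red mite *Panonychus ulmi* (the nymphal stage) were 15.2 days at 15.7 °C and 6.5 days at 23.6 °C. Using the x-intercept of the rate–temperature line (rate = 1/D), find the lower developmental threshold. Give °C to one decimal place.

Under the model K = D·(T − T_b), so D₁·(T₁ − T_b) = D₂·(T₂ − T_b).
15.2·(15.7 − T_b) = 6.5·(23.6 − T_b)
T_b = (15.2·15.7 − 6.5·23.6) / (15.2 − 6.5) = 85.24 / 8.7 = 9.798 °C ≈ 9.8 °C.

9.8 °C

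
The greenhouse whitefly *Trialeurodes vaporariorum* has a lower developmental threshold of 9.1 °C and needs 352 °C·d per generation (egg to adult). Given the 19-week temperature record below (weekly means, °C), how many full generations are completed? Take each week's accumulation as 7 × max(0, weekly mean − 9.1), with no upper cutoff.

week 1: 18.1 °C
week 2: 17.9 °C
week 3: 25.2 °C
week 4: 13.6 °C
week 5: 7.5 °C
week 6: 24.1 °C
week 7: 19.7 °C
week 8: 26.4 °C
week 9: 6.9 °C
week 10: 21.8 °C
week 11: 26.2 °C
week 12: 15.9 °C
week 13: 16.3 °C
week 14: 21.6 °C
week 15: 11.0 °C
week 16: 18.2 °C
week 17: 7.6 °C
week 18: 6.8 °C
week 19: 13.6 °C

Weekly DD (7 × max(0, T̄ − 9.1)): 63.0, 61.6, 112.7, 31.5, 0.0, 105.0, 74.2, 121.1, 0.0, 88.9, 119.7, 47.6, 50.4, 87.5, 13.3, 63.7, 0.0, 0.0, 31.5.
Season total = 1071.7 DD.
Complete generations = ⌊1071.7 / 352⌋ = 3.

3 generations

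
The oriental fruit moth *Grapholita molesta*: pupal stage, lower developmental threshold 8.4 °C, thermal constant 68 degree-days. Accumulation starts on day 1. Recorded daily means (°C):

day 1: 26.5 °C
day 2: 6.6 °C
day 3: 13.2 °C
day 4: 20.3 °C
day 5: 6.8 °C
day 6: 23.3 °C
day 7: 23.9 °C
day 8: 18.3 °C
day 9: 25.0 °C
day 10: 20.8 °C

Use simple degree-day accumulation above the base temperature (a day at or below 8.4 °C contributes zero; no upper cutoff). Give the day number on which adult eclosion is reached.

day 8

Daily DD above 8.4 °C: 18.1, 0.0, 4.8, 11.9, 0.0, 14.9, 15.5, 9.9, 16.6, 12.4.
Cumulative: 18.1, 18.1, 22.9, 34.8, 34.8, 49.7, 65.2, 75.1, 91.7, 104.1.
The total first reaches 68 DD on day 8.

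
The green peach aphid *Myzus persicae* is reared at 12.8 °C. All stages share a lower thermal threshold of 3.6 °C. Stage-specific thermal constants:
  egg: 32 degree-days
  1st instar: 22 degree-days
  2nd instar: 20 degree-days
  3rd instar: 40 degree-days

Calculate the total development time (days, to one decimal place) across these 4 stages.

12.4 days

Daily accumulation at 12.8 °C = 12.8 − 3.6 = 9.2 DD/day.
Total K = 32 + 22 + 20 + 40 = 114 DD.
Total duration = 114 / 9.2 = 12.391 ≈ 12.4 days.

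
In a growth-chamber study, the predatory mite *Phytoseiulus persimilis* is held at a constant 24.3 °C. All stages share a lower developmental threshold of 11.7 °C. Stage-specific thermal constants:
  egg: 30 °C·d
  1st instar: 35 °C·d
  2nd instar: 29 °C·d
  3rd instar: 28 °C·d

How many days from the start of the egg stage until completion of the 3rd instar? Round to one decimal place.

Daily accumulation at 24.3 °C = 24.3 − 11.7 = 12.6 DD/day.
Total K = 30 + 35 + 29 + 28 = 122 DD.
Total duration = 122 / 12.6 = 9.683 ≈ 9.7 days.

9.7 days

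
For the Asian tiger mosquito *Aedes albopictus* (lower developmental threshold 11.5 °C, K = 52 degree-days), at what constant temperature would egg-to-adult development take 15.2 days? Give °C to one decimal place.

14.9 °C

Required daily accumulation = 52 / 15.2 = 3.421 DD/day.
T = T_base + 3.421 = 11.5 + 3.421 = 14.921 ≈ 14.9 °C.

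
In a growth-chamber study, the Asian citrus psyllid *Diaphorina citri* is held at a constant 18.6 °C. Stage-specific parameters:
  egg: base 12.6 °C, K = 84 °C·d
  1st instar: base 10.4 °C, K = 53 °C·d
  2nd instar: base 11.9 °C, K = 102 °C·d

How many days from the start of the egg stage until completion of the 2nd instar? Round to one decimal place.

35.7 days

egg: 84 / (18.6 − 12.6) = 84 / 6.0 = 14.000 d.
1st instar: 53 / (18.6 − 10.4) = 53 / 8.2 = 6.463 d.
2nd instar: 102 / (18.6 − 11.9) = 102 / 6.7 = 15.224 d.
Sum = 35.687 ≈ 35.7 days.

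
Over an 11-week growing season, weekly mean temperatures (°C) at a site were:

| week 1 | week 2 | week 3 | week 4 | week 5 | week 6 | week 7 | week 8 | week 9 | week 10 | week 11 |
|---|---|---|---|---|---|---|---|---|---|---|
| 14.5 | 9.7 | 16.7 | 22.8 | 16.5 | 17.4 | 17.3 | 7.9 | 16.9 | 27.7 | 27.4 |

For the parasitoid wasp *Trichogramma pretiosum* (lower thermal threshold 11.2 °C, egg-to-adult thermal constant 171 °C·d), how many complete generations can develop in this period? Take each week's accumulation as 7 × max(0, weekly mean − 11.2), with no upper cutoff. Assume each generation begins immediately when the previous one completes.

Weekly DD (7 × max(0, T̄ − 11.2)): 23.1, 0.0, 38.5, 81.2, 37.1, 43.4, 42.7, 0.0, 39.9, 115.5, 113.4.
Season total = 534.8 DD.
Complete generations = ⌊534.8 / 171⌋ = 3.

3 generations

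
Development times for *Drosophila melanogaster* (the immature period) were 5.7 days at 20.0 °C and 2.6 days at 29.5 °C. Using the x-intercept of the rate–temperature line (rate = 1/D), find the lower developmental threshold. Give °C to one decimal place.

Under the model K = D·(T − T_b), so D₁·(T₁ − T_b) = D₂·(T₂ − T_b).
5.7·(20.0 − T_b) = 2.6·(29.5 − T_b)
T_b = (5.7·20.0 − 2.6·29.5) / (5.7 − 2.6) = 37.30 / 3.1 = 12.032 °C ≈ 12.0 °C.

12.0 °C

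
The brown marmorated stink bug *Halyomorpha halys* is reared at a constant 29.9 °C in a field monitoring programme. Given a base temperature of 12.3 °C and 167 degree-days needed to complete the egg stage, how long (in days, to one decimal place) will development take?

Daily accumulation = 29.9 − 12.3 = 17.6 DD/day.
Duration = 167 / 17.6 = 9.489 ≈ 9.5 days.

9.5 days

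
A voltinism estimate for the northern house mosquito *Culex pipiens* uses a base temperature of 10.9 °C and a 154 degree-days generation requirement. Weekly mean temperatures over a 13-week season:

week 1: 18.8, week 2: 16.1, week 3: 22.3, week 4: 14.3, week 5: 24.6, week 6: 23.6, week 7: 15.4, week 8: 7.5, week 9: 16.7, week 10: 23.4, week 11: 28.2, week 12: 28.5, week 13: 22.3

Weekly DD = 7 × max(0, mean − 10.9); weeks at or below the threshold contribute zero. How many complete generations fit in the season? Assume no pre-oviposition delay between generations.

5 generations

Weekly DD (7 × max(0, T̄ − 10.9)): 55.3, 36.4, 79.8, 23.8, 95.9, 88.9, 31.5, 0.0, 40.6, 87.5, 121.1, 123.2, 79.8.
Season total = 863.8 DD.
Complete generations = ⌊863.8 / 154⌋ = 5.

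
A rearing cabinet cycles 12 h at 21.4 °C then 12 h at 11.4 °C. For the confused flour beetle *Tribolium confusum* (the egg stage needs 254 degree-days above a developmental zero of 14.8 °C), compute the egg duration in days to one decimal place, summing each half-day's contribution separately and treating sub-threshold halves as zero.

Day half: max(0, 21.4 − 14.8) × 0.5 = 6.6 × 0.5 = 3.30 DD.
Night half: max(0, 11.4 − 14.8) × 0.5 = 0.0 × 0.5 = 0.00 DD.
Per 24 h: 3.30 DD/day.
Duration = 254 / 3.30 = 76.970 ≈ 77.0 days.

77.0 days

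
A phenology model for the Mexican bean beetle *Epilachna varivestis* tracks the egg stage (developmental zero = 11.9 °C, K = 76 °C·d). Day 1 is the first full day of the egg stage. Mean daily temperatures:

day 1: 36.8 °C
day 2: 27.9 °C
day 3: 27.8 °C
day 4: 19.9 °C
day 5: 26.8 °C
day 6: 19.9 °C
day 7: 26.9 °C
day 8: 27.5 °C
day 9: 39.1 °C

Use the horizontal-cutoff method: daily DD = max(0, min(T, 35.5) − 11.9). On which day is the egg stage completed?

Daily DD above 11.9 °C (capped at 23.6): 23.6, 16.0, 15.9, 8.0, 14.9, 8.0, 15.0, 15.6, 23.6.
Cumulative: 23.6, 39.6, 55.5, 63.5, 78.4, 86.4, 101.4, 117.0, 140.6.
The total first reaches 76 DD on day 5.

day 5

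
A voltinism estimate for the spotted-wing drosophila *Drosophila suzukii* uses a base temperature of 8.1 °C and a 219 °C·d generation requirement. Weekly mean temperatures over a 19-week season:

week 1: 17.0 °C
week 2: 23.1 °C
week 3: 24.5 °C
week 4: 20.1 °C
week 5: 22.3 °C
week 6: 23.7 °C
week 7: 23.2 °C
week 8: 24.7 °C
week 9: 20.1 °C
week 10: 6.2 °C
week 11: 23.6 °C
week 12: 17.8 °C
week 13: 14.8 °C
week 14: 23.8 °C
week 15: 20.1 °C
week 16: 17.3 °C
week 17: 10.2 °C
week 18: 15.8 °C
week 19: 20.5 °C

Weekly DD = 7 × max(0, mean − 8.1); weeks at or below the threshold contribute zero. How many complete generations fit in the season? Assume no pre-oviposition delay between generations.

6 generations

Weekly DD (7 × max(0, T̄ − 8.1)): 62.3, 105.0, 114.8, 84.0, 99.4, 109.2, 105.7, 116.2, 84.0, 0.0, 108.5, 67.9, 46.9, 109.9, 84.0, 64.4, 14.7, 53.9, 86.8.
Season total = 1517.6 DD.
Complete generations = ⌊1517.6 / 219⌋ = 6.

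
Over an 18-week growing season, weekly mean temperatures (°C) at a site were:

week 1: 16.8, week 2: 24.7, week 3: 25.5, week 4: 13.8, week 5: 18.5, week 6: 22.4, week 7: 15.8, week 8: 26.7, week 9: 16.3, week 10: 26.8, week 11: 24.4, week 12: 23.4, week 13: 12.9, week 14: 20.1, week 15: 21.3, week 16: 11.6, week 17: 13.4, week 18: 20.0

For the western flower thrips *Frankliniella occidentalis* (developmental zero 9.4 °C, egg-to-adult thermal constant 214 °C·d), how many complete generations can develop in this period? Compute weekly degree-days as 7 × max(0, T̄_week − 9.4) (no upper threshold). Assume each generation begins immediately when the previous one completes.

6 generations

Weekly DD (7 × max(0, T̄ − 9.4)): 51.8, 107.1, 112.7, 30.8, 63.7, 91.0, 44.8, 121.1, 48.3, 121.8, 105.0, 98.0, 24.5, 74.9, 83.3, 15.4, 28.0, 74.2.
Season total = 1296.4 DD.
Complete generations = ⌊1296.4 / 214⌋ = 6.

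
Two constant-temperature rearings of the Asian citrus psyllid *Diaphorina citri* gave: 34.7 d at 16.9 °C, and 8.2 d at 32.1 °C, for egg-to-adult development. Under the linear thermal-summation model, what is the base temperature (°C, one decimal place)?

12.2 °C

Under the model K = D·(T − T_b), so D₁·(T₁ − T_b) = D₂·(T₂ − T_b).
34.7·(16.9 − T_b) = 8.2·(32.1 − T_b)
T_b = (34.7·16.9 − 8.2·32.1) / (34.7 − 8.2) = 323.21 / 26.5 = 12.197 °C ≈ 12.2 °C.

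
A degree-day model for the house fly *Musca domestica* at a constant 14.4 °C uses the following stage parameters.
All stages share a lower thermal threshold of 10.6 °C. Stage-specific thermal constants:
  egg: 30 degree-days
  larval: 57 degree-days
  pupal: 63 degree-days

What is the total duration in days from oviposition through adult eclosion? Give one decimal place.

39.5 days

Daily accumulation at 14.4 °C = 14.4 − 10.6 = 3.8 DD/day.
Total K = 30 + 57 + 63 = 150 DD.
Total duration = 150 / 3.8 = 39.474 ≈ 39.5 days.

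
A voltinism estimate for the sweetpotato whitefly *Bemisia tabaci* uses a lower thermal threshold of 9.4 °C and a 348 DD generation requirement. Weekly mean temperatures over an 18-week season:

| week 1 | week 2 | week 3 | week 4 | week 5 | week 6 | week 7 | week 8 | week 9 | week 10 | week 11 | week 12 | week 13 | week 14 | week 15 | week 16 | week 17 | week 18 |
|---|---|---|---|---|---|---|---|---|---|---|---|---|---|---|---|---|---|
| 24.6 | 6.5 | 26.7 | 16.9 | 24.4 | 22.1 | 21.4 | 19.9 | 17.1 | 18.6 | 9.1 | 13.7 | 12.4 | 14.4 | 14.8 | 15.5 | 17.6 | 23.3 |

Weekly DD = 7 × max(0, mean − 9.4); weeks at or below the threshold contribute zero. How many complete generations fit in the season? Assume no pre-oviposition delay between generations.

3 generations

Weekly DD (7 × max(0, T̄ − 9.4)): 106.4, 0.0, 121.1, 52.5, 105.0, 88.9, 84.0, 73.5, 53.9, 64.4, 0.0, 30.1, 21.0, 35.0, 37.8, 42.7, 57.4, 97.3.
Season total = 1071.0 DD.
Complete generations = ⌊1071.0 / 348⌋ = 3.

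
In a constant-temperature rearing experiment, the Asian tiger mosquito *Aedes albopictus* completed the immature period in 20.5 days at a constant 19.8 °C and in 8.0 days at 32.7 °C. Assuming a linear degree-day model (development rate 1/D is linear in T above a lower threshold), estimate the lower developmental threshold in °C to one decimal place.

11.5 °C

Equal thermal constants: D₁(T₁ − T_b) = D₂(T₂ − T_b).
20.5·(19.8 − T_b) = 8.0·(32.7 − T_b)
T_b = (20.5·19.8 − 8.0·32.7) / (20.5 − 8.0) = 144.30 / 12.5 = 11.544 °C ≈ 11.5 °C.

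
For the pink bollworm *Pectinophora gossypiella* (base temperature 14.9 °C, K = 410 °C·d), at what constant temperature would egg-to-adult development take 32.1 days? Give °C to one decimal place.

Required daily accumulation = 410 / 32.1 = 12.773 DD/day.
T = T_base + 12.773 = 14.9 + 12.773 = 27.673 ≈ 27.7 °C.

27.7 °C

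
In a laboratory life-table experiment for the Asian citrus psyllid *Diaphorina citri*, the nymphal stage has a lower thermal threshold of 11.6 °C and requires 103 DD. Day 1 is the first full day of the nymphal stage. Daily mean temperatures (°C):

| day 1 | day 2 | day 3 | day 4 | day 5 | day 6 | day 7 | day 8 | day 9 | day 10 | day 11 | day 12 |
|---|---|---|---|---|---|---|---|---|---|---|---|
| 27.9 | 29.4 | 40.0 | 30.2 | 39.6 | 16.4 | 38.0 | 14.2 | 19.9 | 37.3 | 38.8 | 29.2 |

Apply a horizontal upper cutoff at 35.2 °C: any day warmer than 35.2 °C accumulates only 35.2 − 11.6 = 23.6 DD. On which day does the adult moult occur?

day 6

Daily DD above 11.6 °C (capped at 23.6): 16.3, 17.8, 23.6, 18.6, 23.6, 4.8, 23.6, 2.6, 8.3, 23.6, 23.6, 17.6.
Cumulative: 16.3, 34.1, 57.7, 76.3, 99.9, 104.7, 128.3, 130.9, 139.2, 162.8, 186.4, 204.0.
The total first reaches 103 DD on day 6.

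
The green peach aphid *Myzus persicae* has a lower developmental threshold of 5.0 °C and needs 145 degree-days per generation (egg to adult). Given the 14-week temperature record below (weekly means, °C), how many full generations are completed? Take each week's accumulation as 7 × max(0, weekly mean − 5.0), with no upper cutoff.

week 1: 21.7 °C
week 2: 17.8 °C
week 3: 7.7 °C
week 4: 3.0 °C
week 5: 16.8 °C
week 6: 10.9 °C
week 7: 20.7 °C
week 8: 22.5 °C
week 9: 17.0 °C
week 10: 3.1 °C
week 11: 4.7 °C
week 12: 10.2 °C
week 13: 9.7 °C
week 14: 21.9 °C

5 generations

Weekly DD (7 × max(0, T̄ − 5.0)): 116.9, 89.6, 18.9, 0.0, 82.6, 41.3, 109.9, 122.5, 84.0, 0.0, 0.0, 36.4, 32.9, 118.3.
Season total = 853.3 DD.
Complete generations = ⌊853.3 / 145⌋ = 5.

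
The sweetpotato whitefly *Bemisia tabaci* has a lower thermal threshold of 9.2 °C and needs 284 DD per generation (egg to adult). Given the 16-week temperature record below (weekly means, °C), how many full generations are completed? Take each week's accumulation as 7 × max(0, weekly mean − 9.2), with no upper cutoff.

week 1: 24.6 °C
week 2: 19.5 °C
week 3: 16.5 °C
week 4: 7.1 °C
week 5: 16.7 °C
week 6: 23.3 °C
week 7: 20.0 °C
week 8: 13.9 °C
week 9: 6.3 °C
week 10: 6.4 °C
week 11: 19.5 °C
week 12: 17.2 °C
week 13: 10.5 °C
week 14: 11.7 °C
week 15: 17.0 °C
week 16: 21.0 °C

2 generations

Weekly DD (7 × max(0, T̄ − 9.2)): 107.8, 72.1, 51.1, 0.0, 52.5, 98.7, 75.6, 32.9, 0.0, 0.0, 72.1, 56.0, 9.1, 17.5, 54.6, 82.6.
Season total = 782.6 DD.
Complete generations = ⌊782.6 / 284⌋ = 2.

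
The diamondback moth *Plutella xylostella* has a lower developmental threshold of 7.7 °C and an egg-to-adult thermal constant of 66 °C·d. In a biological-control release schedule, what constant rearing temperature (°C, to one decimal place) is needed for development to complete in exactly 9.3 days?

14.8 °C

Required daily accumulation = 66 / 9.3 = 7.097 DD/day.
T = T_base + 7.097 = 7.7 + 7.097 = 14.797 ≈ 14.8 °C.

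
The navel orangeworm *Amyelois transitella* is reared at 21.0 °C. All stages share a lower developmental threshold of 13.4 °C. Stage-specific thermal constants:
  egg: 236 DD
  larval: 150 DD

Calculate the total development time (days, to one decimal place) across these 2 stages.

Daily accumulation at 21.0 °C = 21.0 − 13.4 = 7.6 DD/day.
Total K = 236 + 150 = 386 DD.
Total duration = 386 / 7.6 = 50.789 ≈ 50.8 days.

50.8 days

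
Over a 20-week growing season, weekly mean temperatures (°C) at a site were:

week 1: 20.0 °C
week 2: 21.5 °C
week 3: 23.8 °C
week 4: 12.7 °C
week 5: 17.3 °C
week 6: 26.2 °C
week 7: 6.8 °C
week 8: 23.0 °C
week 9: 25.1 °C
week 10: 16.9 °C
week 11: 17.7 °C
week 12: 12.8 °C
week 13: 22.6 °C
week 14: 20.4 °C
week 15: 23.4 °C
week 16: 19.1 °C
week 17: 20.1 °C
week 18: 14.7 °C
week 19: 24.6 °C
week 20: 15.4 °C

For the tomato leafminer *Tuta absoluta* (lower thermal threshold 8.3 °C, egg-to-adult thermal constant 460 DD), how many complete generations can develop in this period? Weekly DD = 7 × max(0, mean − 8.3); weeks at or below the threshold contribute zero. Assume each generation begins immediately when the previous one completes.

Weekly DD (7 × max(0, T̄ − 8.3)): 81.9, 92.4, 108.5, 30.8, 63.0, 125.3, 0.0, 102.9, 117.6, 60.2, 65.8, 31.5, 100.1, 84.7, 105.7, 75.6, 82.6, 44.8, 114.1, 49.7.
Season total = 1537.2 DD.
Complete generations = ⌊1537.2 / 460⌋ = 3.

3 generations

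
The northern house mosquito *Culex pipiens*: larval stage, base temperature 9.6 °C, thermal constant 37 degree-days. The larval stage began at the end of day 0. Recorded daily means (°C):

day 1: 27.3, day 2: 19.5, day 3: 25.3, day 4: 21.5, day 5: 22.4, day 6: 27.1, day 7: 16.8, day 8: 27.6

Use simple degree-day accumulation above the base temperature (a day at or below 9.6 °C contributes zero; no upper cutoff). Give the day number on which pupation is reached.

day 3

Daily DD above 9.6 °C: 17.7, 9.9, 15.7, 11.9, 12.8, 17.5, 7.2, 18.0.
Cumulative: 17.7, 27.6, 43.3, 55.2, 68.0, 85.5, 92.7, 110.7.
The total first reaches 37 DD on day 3.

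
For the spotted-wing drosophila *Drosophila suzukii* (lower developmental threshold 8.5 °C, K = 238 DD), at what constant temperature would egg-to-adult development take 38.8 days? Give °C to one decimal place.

14.6 °C

Required daily accumulation = 238 / 38.8 = 6.134 DD/day.
T = T_base + 6.134 = 8.5 + 6.134 = 14.634 ≈ 14.6 °C.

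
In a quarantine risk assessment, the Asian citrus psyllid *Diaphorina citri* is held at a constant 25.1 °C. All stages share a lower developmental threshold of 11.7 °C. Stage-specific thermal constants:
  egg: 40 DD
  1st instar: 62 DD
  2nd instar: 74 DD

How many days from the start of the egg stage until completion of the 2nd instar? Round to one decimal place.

Daily accumulation at 25.1 °C = 25.1 − 11.7 = 13.4 DD/day.
Total K = 40 + 62 + 74 = 176 DD.
Total duration = 176 / 13.4 = 13.134 ≈ 13.1 days.

13.1 days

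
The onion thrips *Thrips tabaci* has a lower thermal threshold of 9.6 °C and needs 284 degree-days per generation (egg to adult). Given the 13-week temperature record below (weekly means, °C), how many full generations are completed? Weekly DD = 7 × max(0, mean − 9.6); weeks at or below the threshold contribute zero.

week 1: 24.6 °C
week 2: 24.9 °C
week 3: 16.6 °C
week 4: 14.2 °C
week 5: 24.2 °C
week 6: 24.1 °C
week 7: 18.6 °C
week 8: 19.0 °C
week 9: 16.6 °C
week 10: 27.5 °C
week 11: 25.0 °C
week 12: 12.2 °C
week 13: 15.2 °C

Weekly DD (7 × max(0, T̄ − 9.6)): 105.0, 107.1, 49.0, 32.2, 102.2, 101.5, 63.0, 65.8, 49.0, 125.3, 107.8, 18.2, 39.2.
Season total = 965.3 DD.
Complete generations = ⌊965.3 / 284⌋ = 3.

3 generations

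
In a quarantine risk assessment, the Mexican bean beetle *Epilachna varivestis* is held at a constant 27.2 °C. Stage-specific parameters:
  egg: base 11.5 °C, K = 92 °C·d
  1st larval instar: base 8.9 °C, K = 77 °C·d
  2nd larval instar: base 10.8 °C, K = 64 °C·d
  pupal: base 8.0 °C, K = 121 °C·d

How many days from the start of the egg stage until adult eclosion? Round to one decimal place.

20.3 days

egg: 92 / (27.2 − 11.5) = 92 / 15.7 = 5.860 d.
1st larval instar: 77 / (27.2 − 8.9) = 77 / 18.3 = 4.208 d.
2nd larval instar: 64 / (27.2 − 10.8) = 64 / 16.4 = 3.902 d.
pupal: 121 / (27.2 − 8.0) = 121 / 19.2 = 6.302 d.
Sum = 20.272 ≈ 20.3 days.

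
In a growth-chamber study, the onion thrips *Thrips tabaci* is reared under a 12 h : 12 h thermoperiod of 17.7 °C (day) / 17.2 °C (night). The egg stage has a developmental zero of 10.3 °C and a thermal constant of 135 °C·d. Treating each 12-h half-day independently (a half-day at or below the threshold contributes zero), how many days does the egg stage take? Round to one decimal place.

18.9 days

Day half: max(0, 17.7 − 10.3) × 0.5 = 7.4 × 0.5 = 3.70 DD.
Night half: max(0, 17.2 − 10.3) × 0.5 = 6.9 × 0.5 = 3.45 DD.
Per 24 h: 7.15 DD/day.
Duration = 135 / 7.15 = 18.881 ≈ 18.9 days.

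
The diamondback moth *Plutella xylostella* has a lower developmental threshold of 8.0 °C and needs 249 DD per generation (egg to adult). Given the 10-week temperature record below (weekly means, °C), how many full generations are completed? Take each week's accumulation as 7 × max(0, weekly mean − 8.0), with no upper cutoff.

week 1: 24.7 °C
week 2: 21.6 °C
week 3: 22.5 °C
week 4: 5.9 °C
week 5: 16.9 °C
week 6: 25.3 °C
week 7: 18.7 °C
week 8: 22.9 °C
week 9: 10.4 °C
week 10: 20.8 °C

Weekly DD (7 × max(0, T̄ − 8.0)): 116.9, 95.2, 101.5, 0.0, 62.3, 121.1, 74.9, 104.3, 16.8, 89.6.
Season total = 782.6 DD.
Complete generations = ⌊782.6 / 249⌋ = 3.

3 generations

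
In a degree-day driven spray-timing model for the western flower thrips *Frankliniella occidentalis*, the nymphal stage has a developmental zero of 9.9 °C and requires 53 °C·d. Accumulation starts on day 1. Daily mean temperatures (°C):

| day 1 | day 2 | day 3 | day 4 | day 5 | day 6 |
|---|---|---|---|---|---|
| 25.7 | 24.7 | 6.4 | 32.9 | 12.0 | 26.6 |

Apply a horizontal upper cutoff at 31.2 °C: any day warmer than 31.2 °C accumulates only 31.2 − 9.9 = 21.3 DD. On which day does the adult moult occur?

day 5

Daily DD above 9.9 °C (capped at 21.3): 15.8, 14.8, 0.0, 21.3, 2.1, 16.7.
Cumulative: 15.8, 30.6, 30.6, 51.9, 54.0, 70.7.
The total first reaches 53 DD on day 5.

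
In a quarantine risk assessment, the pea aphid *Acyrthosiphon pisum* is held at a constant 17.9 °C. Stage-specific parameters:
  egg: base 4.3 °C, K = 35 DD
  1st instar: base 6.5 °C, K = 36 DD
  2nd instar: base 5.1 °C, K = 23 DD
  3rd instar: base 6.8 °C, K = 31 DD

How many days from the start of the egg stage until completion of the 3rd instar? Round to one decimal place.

10.3 days

egg: 35 / (17.9 − 4.3) = 35 / 13.6 = 2.574 d.
1st instar: 36 / (17.9 − 6.5) = 36 / 11.4 = 3.158 d.
2nd instar: 23 / (17.9 − 5.1) = 23 / 12.8 = 1.797 d.
3rd instar: 31 / (17.9 − 6.8) = 31 / 11.1 = 2.793 d.
Sum = 10.321 ≈ 10.3 days.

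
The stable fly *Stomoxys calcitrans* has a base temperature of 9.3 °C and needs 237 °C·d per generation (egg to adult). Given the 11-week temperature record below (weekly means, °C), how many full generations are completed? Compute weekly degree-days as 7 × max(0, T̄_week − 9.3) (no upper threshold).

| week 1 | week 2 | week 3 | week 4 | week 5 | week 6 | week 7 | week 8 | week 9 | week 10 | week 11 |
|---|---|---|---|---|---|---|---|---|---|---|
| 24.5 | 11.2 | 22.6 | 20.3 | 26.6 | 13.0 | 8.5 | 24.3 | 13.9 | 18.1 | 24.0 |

3 generations

Weekly DD (7 × max(0, T̄ − 9.3)): 106.4, 13.3, 93.1, 77.0, 121.1, 25.9, 0.0, 105.0, 32.2, 61.6, 102.9.
Season total = 738.5 DD.
Complete generations = ⌊738.5 / 237⌋ = 3.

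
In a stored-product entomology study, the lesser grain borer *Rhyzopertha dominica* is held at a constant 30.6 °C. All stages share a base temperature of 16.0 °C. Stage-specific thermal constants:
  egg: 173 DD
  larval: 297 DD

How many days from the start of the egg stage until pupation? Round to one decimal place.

Daily accumulation at 30.6 °C = 30.6 − 16.0 = 14.6 DD/day.
Total K = 173 + 297 = 470 DD.
Total duration = 470 / 14.6 = 32.192 ≈ 32.2 days.

32.2 days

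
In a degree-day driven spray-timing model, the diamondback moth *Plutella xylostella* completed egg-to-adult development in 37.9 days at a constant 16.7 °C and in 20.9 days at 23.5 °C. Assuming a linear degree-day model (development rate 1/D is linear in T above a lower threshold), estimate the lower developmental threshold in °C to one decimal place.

Linear rate model ⇒ the product D·(T − T_b) is constant across temperatures.
37.9·(16.7 − T_b) = 20.9·(23.5 − T_b)
T_b = (37.9·16.7 − 20.9·23.5) / (37.9 − 20.9) = 141.78 / 17.0 = 8.340 °C ≈ 8.3 °C.

8.3 °C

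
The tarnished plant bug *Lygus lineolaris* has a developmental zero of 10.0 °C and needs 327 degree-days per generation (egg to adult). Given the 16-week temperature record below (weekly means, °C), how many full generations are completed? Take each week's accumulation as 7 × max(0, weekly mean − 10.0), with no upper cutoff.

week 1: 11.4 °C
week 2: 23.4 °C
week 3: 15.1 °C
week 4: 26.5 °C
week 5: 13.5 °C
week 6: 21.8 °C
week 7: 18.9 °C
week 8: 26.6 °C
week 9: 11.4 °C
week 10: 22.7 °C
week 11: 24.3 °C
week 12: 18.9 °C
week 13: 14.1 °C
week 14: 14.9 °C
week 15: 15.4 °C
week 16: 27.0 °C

3 generations

Weekly DD (7 × max(0, T̄ − 10.0)): 9.8, 93.8, 35.7, 115.5, 24.5, 82.6, 62.3, 116.2, 9.8, 88.9, 100.1, 62.3, 28.7, 34.3, 37.8, 119.0.
Season total = 1021.3 DD.
Complete generations = ⌊1021.3 / 327⌋ = 3.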